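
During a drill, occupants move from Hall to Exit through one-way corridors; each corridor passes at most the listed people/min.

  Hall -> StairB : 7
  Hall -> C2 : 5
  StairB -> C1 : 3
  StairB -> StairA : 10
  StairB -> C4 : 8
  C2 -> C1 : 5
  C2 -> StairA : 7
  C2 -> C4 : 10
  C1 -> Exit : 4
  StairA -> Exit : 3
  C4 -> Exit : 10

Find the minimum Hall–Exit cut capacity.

12

Augment Hall→StairB→C1→Exit: bottleneck 3, flow now 3.
Augment Hall→StairB→StairA→Exit: bottleneck 3, flow now 6.
Augment Hall→StairB→C4→Exit: bottleneck 1, flow now 7.
Augment Hall→C2→C1→Exit: bottleneck 1, flow now 8.
Augment Hall→C2→C4→Exit: bottleneck 4, flow now 12.
No augmenting path remains; maximum flow = 12.
By max-flow min-cut, the minimum cut capacity equals the max flow.
In the residual graph, reachable from Hall: {Hall}.
Min-cut edges: Hall→StairB (7), Hall→C2 (5); capacity 7 + 5 = 12.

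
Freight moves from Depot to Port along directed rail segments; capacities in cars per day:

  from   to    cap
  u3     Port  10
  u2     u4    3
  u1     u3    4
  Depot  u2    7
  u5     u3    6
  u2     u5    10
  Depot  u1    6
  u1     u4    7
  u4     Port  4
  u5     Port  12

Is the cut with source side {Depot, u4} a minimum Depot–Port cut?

Given cut capacity: 6 + 7 + 4 = 17.
Augment Depot→u1→u3→Port: bottleneck 4, flow now 4.
Augment Depot→u1→u4→Port: bottleneck 2, flow now 6.
Augment Depot→u2→u4→Port: bottleneck 2, flow now 8.
Augment Depot→u2→u5→Port: bottleneck 5, flow now 13.
No augmenting path remains; maximum flow = 13.
In the residual graph, reachable from Depot: {Depot}.
Min-cut edges: Depot→u1 (6), Depot→u2 (7); capacity 6 + 7 = 13.
Cut capacity 17 exceeds the max flow 13, so it is not minimum.

No — its capacity is 17, but the minimum cut has capacity 13.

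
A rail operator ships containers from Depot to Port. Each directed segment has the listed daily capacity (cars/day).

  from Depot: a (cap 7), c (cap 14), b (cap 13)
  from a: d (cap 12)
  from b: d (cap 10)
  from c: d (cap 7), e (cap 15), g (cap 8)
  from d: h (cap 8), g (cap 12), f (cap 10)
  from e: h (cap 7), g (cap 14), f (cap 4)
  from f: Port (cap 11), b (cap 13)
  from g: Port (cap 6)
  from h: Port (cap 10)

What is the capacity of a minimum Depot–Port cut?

27

Augment Depot→c→g→Port: bottleneck 6, flow now 6.
Augment Depot→a→d→f→Port: bottleneck 7, flow now 13.
Augment Depot→b→d→f→Port: bottleneck 3, flow now 16.
Augment Depot→b→d→h→Port: bottleneck 7, flow now 23.
Augment Depot→c→d→h→Port: bottleneck 1, flow now 24.
Augment Depot→c→e→f→Port: bottleneck 1, flow now 25.
Augment Depot→c→e→h→Port: bottleneck 2, flow now 27.
No augmenting path remains; maximum flow = 27.
By max-flow min-cut, the minimum cut capacity equals the max flow.
In the residual graph, reachable from Depot: {Depot, a, b, c, d, e, f, g, h}.
Min-cut edges: f→Port (11), g→Port (6), h→Port (10); capacity 11 + 6 + 10 = 27.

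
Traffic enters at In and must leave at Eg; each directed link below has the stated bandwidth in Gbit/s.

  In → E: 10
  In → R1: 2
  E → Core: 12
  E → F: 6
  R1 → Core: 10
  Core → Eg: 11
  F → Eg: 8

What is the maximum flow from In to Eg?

12

Augment In→E→Core→Eg: bottleneck 10, flow now 10.
Augment In→R1→Core→Eg: bottleneck 1, flow now 11.
Augment In→R1→Core→E→F→Eg: bottleneck 1, flow now 12. (uses reverse residual edge)
No augmenting path remains; maximum flow = 12.
In the residual graph, reachable from In: {In}.
Min-cut edges: In→E (10), In→R1 (2); capacity 10 + 2 = 12.
This cut is saturated, so no flow can exceed 12.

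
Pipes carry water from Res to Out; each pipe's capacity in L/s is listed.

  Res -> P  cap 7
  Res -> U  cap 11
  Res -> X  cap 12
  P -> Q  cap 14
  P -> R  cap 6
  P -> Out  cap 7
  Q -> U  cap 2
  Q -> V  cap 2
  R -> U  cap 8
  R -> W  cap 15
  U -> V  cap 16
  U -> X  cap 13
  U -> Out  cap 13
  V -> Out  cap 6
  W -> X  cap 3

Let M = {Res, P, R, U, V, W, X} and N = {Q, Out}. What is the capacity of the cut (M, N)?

40

Edges leaving {Res, P, R, U, V, W, X}: P→Q (14), P→Out (7), U→Out (13), V→Out (6).
Cut capacity = 14 + 7 + 13 + 6 = 40.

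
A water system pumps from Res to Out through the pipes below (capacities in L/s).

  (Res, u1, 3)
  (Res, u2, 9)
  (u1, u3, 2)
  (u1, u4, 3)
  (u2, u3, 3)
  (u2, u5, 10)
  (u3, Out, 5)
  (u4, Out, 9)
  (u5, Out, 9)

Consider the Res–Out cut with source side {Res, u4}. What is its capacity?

21

Edges leaving {Res, u4}: Res→u1 (3), Res→u2 (9), u4→Out (9).
Cut capacity = 3 + 9 + 9 = 21.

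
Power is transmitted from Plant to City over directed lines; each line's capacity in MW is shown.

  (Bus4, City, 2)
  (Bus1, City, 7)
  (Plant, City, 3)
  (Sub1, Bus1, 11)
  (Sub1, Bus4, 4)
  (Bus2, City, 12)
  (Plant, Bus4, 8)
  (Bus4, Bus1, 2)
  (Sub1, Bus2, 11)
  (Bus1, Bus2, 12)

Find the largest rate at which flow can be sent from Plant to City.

Augment Plant→City: bottleneck 3, flow now 3.
Augment Plant→Bus4→City: bottleneck 2, flow now 5.
Augment Plant→Bus4→Bus1→City: bottleneck 2, flow now 7.
No augmenting path remains; maximum flow = 7.
In the residual graph, reachable from Plant: {Plant, Bus4}.
Min-cut edges: Plant→City (3), Bus4→Bus1 (2), Bus4→City (2); capacity 3 + 2 + 2 = 7.
This cut is saturated, so no flow can exceed 7.

7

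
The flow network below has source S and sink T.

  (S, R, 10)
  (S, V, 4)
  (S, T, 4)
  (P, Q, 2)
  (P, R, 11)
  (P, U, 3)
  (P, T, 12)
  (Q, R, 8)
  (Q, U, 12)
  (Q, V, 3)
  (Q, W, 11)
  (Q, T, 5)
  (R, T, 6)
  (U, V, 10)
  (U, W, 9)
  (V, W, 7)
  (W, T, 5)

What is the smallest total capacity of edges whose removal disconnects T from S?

Augment S→T: bottleneck 4, flow now 4.
Augment S→R→T: bottleneck 6, flow now 10.
Augment S→V→W→T: bottleneck 4, flow now 14.
No augmenting path remains; maximum flow = 14.
By max-flow min-cut, the minimum cut capacity equals the max flow.
In the residual graph, reachable from S: {S, R}.
Min-cut edges: S→V (4), S→T (4), R→T (6); capacity 4 + 4 + 6 = 14.

14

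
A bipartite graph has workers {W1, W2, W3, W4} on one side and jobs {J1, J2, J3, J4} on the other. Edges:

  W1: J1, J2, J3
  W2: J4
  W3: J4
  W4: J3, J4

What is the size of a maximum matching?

3

Unit-capacity flow: source→left, listed edges, right→sink; max matching = max flow.
Augmenting path W1→J1 (+1); matched 1.
Augmenting path W2→J4 (+1); matched 2.
Augmenting path W4→J3 (+1); matched 3.
No augmenting path remains; maximum matching = 3.
König certificate: {W1, W4, J4} is a vertex cover of size 3 (every listed pair touches it), so no matching can be larger.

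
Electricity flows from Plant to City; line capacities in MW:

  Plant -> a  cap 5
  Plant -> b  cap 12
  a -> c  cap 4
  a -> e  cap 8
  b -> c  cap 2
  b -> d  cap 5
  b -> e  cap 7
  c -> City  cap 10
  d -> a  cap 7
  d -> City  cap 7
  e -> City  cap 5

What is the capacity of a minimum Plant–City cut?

16

Augment Plant→a→c→City: bottleneck 4, flow now 4.
Augment Plant→a→e→City: bottleneck 1, flow now 5.
Augment Plant→b→c→City: bottleneck 2, flow now 7.
Augment Plant→b→d→City: bottleneck 5, flow now 12.
Augment Plant→b→e→City: bottleneck 4, flow now 16.
No augmenting path remains; maximum flow = 16.
By max-flow min-cut, the minimum cut capacity equals the max flow.
In the residual graph, reachable from Plant: {Plant, a, b, e}.
Min-cut edges: a→c (4), b→c (2), b→d (5), e→City (5); capacity 4 + 2 + 5 + 5 = 16.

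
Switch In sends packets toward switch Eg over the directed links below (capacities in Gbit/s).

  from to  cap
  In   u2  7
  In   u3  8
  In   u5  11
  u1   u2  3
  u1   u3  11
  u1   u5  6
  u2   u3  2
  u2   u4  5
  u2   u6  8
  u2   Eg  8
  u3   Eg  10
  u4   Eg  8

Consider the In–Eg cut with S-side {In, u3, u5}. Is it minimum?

Given cut capacity: 7 + 10 = 17.
Augment In→u2→Eg: bottleneck 7, flow now 7.
Augment In→u3→Eg: bottleneck 8, flow now 15.
No augmenting path remains; maximum flow = 15.
In the residual graph, reachable from In: {In, u5}.
Min-cut edges: In→u2 (7), In→u3 (8); capacity 7 + 8 = 15.
Cut capacity 17 exceeds the max flow 15, so it is not minimum.

No — its capacity is 17, but the minimum cut has capacity 15.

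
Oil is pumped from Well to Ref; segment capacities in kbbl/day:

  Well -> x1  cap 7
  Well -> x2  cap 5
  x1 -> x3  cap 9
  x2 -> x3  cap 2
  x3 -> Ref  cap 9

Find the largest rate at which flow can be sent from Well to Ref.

Augment Well→x1→x3→Ref: bottleneck 7, flow now 7.
Augment Well→x2→x3→Ref: bottleneck 2, flow now 9.
No augmenting path remains; maximum flow = 9.
In the residual graph, reachable from Well: {Well, x2}.
Min-cut edges: Well→x1 (7), x2→x3 (2); capacity 7 + 2 = 9.
This cut is saturated, so no flow can exceed 9.

9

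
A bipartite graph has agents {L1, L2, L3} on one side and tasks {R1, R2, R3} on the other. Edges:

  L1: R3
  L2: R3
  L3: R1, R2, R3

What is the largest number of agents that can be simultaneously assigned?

2

Unit-capacity flow: source→left, listed edges, right→sink; max matching = max flow.
Augmenting path L1→R3 (+1); matched 1.
Augmenting path L3→R1 (+1); matched 2.
No augmenting path remains; maximum matching = 2.
König certificate: {L3, R3} is a vertex cover of size 2 (every listed pair touches it), so no matching can be larger.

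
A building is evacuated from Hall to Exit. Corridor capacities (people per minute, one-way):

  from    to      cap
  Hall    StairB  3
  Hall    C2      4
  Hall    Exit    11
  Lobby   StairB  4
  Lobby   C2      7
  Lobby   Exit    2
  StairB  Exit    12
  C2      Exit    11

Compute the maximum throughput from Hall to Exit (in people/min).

Augment Hall→Exit: bottleneck 11, flow now 11.
Augment Hall→StairB→Exit: bottleneck 3, flow now 14.
Augment Hall→C2→Exit: bottleneck 4, flow now 18.
No augmenting path remains; maximum flow = 18.
In the residual graph, reachable from Hall: {Hall}.
Min-cut edges: Hall→StairB (3), Hall→C2 (4), Hall→Exit (11); capacity 3 + 4 + 11 = 18.
This cut is saturated, so no flow can exceed 18.

18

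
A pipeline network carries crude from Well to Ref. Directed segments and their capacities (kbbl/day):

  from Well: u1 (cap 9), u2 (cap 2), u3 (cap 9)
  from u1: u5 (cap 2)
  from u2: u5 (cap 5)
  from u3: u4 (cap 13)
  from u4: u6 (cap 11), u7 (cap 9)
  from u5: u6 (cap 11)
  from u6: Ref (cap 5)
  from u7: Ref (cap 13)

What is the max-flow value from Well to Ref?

13

Augment Well→u1→u5→u6→Ref: bottleneck 2, flow now 2.
Augment Well→u2→u5→u6→Ref: bottleneck 2, flow now 4.
Augment Well→u3→u4→u6→Ref: bottleneck 1, flow now 5.
Augment Well→u3→u4→u7→Ref: bottleneck 8, flow now 13.
No augmenting path remains; maximum flow = 13.
In the residual graph, reachable from Well: {Well, u1}.
Min-cut edges: Well→u2 (2), Well→u3 (9), u1→u5 (2); capacity 2 + 9 + 2 = 13.
This cut is saturated, so no flow can exceed 13.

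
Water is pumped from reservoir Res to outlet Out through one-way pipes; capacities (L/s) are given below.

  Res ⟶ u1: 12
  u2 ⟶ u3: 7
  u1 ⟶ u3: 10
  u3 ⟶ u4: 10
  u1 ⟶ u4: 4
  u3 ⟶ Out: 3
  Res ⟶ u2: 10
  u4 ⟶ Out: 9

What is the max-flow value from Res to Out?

Augment Res→u1→u3→Out: bottleneck 3, flow now 3.
Augment Res→u1→u4→Out: bottleneck 4, flow now 7.
Augment Res→u1→u3→u4→Out: bottleneck 5, flow now 12.
No augmenting path remains; maximum flow = 12.
In the residual graph, reachable from Res: {Res, u1, u2, u3, u4}.
Min-cut edges: u3→Out (3), u4→Out (9); capacity 3 + 9 = 12.
This cut is saturated, so no flow can exceed 12.

12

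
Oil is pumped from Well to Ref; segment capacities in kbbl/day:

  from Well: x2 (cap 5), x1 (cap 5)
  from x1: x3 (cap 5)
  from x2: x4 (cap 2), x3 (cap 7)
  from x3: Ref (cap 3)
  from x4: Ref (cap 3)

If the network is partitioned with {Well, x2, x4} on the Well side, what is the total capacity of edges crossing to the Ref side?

15

Edges leaving {Well, x2, x4}: Well→x1 (5), x2→x3 (7), x4→Ref (3).
Cut capacity = 5 + 7 + 3 = 15.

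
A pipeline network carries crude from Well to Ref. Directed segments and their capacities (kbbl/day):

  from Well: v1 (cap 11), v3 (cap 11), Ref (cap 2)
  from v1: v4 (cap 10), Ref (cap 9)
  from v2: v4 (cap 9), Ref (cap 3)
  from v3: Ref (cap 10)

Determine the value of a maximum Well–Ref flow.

Augment Well→Ref: bottleneck 2, flow now 2.
Augment Well→v1→Ref: bottleneck 9, flow now 11.
Augment Well→v3→Ref: bottleneck 10, flow now 21.
No augmenting path remains; maximum flow = 21.
In the residual graph, reachable from Well: {Well, v1, v3, v4}.
Min-cut edges: Well→Ref (2), v1→Ref (9), v3→Ref (10); capacity 2 + 9 + 10 = 21.
This cut is saturated, so no flow can exceed 21.

21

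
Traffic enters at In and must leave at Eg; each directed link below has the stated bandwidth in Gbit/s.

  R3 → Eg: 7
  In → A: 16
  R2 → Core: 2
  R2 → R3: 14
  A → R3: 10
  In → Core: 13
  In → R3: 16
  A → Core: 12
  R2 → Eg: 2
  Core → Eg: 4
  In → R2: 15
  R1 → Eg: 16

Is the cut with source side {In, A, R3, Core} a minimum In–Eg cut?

No — its capacity is 26, but the minimum cut has capacity 13.

Given cut capacity: 15 + 7 + 4 = 26.
Augment In→R2→Eg: bottleneck 2, flow now 2.
Augment In→R3→Eg: bottleneck 7, flow now 9.
Augment In→Core→Eg: bottleneck 4, flow now 13.
No augmenting path remains; maximum flow = 13.
In the residual graph, reachable from In: {In, A, R2, R3, Core}.
Min-cut edges: R2→Eg (2), R3→Eg (7), Core→Eg (4); capacity 2 + 7 + 4 = 13.
Cut capacity 26 exceeds the max flow 13, so it is not minimum.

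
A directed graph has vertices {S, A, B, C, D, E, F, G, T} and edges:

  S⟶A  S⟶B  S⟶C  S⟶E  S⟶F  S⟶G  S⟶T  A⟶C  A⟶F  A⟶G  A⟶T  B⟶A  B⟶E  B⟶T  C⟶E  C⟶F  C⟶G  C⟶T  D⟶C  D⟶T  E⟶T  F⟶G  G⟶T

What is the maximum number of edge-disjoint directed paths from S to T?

6

Assign every edge capacity 1; by Menger, the answer equals the max flow.
Path S→T (+1); total 1.
Path S→A→T (+1); total 2.
Path S→B→T (+1); total 3.
Path S→C→T (+1); total 4.
Path S→E→T (+1); total 5.
Path S→G→T (+1); total 6.
No residual S→T path; max flow = 6.
Certifying cut of size 6: {G→T, S→A, S→B, S→C, S→E, S→T}.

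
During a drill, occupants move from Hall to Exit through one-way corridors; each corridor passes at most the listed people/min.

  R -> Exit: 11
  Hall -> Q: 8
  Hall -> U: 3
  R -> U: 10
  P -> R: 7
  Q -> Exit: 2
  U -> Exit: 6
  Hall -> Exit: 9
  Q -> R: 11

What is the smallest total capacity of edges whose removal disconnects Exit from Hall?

Augment Hall→Exit: bottleneck 9, flow now 9.
Augment Hall→Q→Exit: bottleneck 2, flow now 11.
Augment Hall→U→Exit: bottleneck 3, flow now 14.
Augment Hall→Q→R→Exit: bottleneck 6, flow now 20.
No augmenting path remains; maximum flow = 20.
By max-flow min-cut, the minimum cut capacity equals the max flow.
In the residual graph, reachable from Hall: {Hall}.
Min-cut edges: Hall→Q (8), Hall→U (3), Hall→Exit (9); capacity 8 + 3 + 9 = 20.

20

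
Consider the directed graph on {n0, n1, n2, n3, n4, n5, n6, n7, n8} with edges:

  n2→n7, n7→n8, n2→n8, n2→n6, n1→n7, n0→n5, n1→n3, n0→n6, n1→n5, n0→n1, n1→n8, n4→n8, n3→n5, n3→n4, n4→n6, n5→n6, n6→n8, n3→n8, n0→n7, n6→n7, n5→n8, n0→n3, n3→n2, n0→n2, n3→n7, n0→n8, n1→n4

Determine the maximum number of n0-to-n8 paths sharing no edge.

7

Assign every edge capacity 1; by Menger, the answer equals the max flow.
Path n0→n8 (+1); total 1.
Path n0→n1→n8 (+1); total 2.
Path n0→n2→n8 (+1); total 3.
Path n0→n3→n8 (+1); total 4.
Path n0→n5→n8 (+1); total 5.
Path n0→n6→n8 (+1); total 6.
Path n0→n7→n8 (+1); total 7.
No residual n0→n8 path; max flow = 7.
Certifying cut of size 7: {n0→n1, n0→n2, n0→n3, n0→n5, n0→n6, n0→n7, n0→n8}.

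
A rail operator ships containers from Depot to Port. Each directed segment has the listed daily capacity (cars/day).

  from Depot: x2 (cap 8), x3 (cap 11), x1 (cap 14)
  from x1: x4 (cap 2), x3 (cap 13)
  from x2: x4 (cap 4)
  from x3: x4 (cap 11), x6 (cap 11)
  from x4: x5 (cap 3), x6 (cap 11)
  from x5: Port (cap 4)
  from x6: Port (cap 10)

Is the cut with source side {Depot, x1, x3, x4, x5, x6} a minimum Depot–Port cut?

Given cut capacity: 8 + 4 + 10 = 22.
Augment Depot→x3→x6→Port: bottleneck 10, flow now 10.
Augment Depot→x1→x4→x5→Port: bottleneck 2, flow now 12.
Augment Depot→x2→x4→x5→Port: bottleneck 1, flow now 13.
No augmenting path remains; maximum flow = 13.
In the residual graph, reachable from Depot: {Depot, x1, x2, x3, x4, x6}.
Min-cut edges: x4→x5 (3), x6→Port (10); capacity 3 + 10 = 13.
Cut capacity 22 exceeds the max flow 13, so it is not minimum.

No — its capacity is 22, but the minimum cut has capacity 13.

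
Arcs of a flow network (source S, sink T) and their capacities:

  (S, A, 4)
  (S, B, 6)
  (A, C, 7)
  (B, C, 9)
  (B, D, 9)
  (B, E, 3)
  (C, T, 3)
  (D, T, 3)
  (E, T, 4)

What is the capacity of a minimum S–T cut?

Augment S→A→C→T: bottleneck 3, flow now 3.
Augment S→B→D→T: bottleneck 3, flow now 6.
Augment S→B→E→T: bottleneck 3, flow now 9.
No augmenting path remains; maximum flow = 9.
By max-flow min-cut, the minimum cut capacity equals the max flow.
In the residual graph, reachable from S: {S, A, C}.
Min-cut edges: S→B (6), C→T (3); capacity 6 + 3 = 9.

9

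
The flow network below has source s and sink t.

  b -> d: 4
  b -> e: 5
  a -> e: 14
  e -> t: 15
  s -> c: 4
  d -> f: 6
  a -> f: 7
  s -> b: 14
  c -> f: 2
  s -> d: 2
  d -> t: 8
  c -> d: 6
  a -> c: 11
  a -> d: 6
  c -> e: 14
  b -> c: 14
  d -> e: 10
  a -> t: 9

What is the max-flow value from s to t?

Augment s→d→t: bottleneck 2, flow now 2.
Augment s→b→d→t: bottleneck 4, flow now 6.
Augment s→b→e→t: bottleneck 5, flow now 11.
Augment s→c→d→t: bottleneck 2, flow now 13.
Augment s→c→e→t: bottleneck 2, flow now 15.
Augment s→b→c→e→t: bottleneck 5, flow now 20.
No augmenting path remains; maximum flow = 20.
In the residual graph, reachable from s: {s}.
Min-cut edges: s→b (14), s→c (4), s→d (2); capacity 14 + 4 + 2 = 20.
This cut is saturated, so no flow can exceed 20.

20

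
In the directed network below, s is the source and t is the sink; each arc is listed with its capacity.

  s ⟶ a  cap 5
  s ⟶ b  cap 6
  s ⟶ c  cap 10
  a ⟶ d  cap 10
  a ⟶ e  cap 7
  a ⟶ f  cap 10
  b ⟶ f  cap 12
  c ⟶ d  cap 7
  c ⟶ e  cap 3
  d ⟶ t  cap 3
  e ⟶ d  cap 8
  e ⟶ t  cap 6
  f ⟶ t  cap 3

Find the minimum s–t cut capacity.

12

Augment s→a→d→t: bottleneck 3, flow now 3.
Augment s→a→e→t: bottleneck 2, flow now 5.
Augment s→b→f→t: bottleneck 3, flow now 8.
Augment s→c→e→t: bottleneck 3, flow now 11.
Augment s→c→d→a→e→t: bottleneck 1, flow now 12. (uses reverse residual edge)
No augmenting path remains; maximum flow = 12.
By max-flow min-cut, the minimum cut capacity equals the max flow.
In the residual graph, reachable from s: {s, a, b, c, d, e, f}.
Min-cut edges: d→t (3), e→t (6), f→t (3); capacity 3 + 6 + 3 = 12.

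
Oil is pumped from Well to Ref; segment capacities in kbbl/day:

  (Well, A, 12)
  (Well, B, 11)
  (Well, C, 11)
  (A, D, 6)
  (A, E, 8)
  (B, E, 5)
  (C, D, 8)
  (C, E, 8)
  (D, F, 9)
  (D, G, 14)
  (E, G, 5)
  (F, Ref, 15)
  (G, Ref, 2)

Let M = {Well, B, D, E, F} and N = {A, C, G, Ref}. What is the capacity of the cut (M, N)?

57

Edges leaving {Well, B, D, E, F}: Well→A (12), Well→C (11), D→G (14), E→G (5), F→Ref (15).
Cut capacity = 12 + 11 + 14 + 5 + 15 = 57.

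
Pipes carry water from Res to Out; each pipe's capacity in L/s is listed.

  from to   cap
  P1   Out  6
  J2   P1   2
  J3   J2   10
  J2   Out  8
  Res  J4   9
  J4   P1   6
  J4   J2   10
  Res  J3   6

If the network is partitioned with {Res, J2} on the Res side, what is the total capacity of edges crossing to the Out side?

25

Edges leaving {Res, J2}: Res→J3 (6), Res→J4 (9), J2→P1 (2), J2→Out (8).
Cut capacity = 6 + 9 + 2 + 8 = 25.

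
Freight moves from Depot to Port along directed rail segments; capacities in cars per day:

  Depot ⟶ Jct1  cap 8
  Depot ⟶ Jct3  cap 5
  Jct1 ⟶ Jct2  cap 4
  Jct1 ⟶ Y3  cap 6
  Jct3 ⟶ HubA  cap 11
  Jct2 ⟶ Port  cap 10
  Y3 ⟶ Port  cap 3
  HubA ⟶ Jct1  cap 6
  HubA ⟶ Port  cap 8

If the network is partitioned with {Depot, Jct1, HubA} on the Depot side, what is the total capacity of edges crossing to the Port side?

Edges leaving {Depot, Jct1, HubA}: Depot→Jct3 (5), Jct1→Jct2 (4), Jct1→Y3 (6), HubA→Port (8).
Cut capacity = 5 + 4 + 6 + 8 = 23.

23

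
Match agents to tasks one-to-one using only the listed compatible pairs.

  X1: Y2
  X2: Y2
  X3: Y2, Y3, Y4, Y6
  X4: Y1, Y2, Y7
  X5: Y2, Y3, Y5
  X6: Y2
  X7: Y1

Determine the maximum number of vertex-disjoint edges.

5

Unit-capacity flow: source→left, listed edges, right→sink; max matching = max flow.
Augmenting path X1→Y2 (+1); matched 1.
Augmenting path X3→Y3 (+1); matched 2.
Augmenting path X4→Y1 (+1); matched 3.
Augmenting path X5→Y5 (+1); matched 4.
Augmenting path X7→Y1→X4→Y7 (+1); matched 5.
No augmenting path remains; maximum matching = 5.
König certificate: {X3, X4, X5, X7, Y2} is a vertex cover of size 5 (every listed pair touches it), so no matching can be larger.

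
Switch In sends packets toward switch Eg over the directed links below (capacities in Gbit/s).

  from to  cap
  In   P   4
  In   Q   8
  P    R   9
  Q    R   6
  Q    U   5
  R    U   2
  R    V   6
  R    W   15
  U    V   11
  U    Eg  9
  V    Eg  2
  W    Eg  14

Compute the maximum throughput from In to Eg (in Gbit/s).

Augment In→Q→U→Eg: bottleneck 5, flow now 5.
Augment In→P→R→U→Eg: bottleneck 2, flow now 7.
Augment In→P→R→V→Eg: bottleneck 2, flow now 9.
Augment In→Q→R→W→Eg: bottleneck 3, flow now 12.
No augmenting path remains; maximum flow = 12.
In the residual graph, reachable from In: {In}.
Min-cut edges: In→P (4), In→Q (8); capacity 4 + 8 = 12.
This cut is saturated, so no flow can exceed 12.

12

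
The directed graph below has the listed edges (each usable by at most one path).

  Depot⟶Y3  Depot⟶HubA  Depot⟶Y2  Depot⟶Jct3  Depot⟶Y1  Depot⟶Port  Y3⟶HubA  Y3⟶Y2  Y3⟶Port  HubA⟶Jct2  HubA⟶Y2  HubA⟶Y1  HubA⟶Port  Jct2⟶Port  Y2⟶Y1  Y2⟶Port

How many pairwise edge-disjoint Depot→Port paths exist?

4

Assign every edge capacity 1; by Menger, the answer equals the max flow.
Path Depot→Port (+1); total 1.
Path Depot→Y3→Port (+1); total 2.
Path Depot→HubA→Port (+1); total 3.
Path Depot→Y2→Port (+1); total 4.
No residual Depot→Port path; max flow = 4.
Certifying cut of size 4: {Depot→HubA, Depot→Port, Depot→Y2, Depot→Y3}.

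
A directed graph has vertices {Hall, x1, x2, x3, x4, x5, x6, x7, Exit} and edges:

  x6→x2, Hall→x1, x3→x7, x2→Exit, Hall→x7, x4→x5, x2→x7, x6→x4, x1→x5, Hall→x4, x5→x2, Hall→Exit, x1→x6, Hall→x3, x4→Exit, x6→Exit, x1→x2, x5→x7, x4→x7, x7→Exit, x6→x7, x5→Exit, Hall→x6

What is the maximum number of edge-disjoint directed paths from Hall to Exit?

5

Assign every edge capacity 1; by Menger, the answer equals the max flow.
Path Hall→Exit (+1); total 1.
Path Hall→x4→Exit (+1); total 2.
Path Hall→x6→Exit (+1); total 3.
Path Hall→x7→Exit (+1); total 4.
Path Hall→x1→x2→Exit (+1); total 5.
No residual Hall→Exit path; max flow = 5.
Certifying cut of size 5: {Hall→Exit, Hall→x1, Hall→x4, Hall→x6, x7→Exit}.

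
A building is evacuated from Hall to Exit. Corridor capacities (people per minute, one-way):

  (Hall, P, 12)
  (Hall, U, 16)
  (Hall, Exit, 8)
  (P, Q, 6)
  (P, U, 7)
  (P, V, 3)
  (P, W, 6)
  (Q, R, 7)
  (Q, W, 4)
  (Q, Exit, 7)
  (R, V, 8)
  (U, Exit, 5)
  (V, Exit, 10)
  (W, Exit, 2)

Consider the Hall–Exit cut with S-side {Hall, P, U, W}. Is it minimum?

Given cut capacity: 8 + 6 + 3 + 5 + 2 = 24.
Augment Hall→Exit: bottleneck 8, flow now 8.
Augment Hall→U→Exit: bottleneck 5, flow now 13.
Augment Hall→P→Q→Exit: bottleneck 6, flow now 19.
Augment Hall→P→V→Exit: bottleneck 3, flow now 22.
Augment Hall→P→W→Exit: bottleneck 2, flow now 24.
No augmenting path remains; maximum flow = 24.
Cut capacity 24 equals the max flow, so it is a minimum cut.

Yes — it is a minimum cut (capacity 24).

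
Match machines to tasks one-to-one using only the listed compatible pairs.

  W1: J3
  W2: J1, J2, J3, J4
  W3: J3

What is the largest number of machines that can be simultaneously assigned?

2

Unit-capacity flow: source→left, listed edges, right→sink; max matching = max flow.
Augmenting path W1→J3 (+1); matched 1.
Augmenting path W2→J1 (+1); matched 2.
No augmenting path remains; maximum matching = 2.
König certificate: {W2, J3} is a vertex cover of size 2 (every listed pair touches it), so no matching can be larger.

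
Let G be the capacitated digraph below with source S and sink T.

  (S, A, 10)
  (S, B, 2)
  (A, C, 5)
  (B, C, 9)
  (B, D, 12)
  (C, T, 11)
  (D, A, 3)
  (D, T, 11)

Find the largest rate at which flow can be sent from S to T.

Augment S→A→C→T: bottleneck 5, flow now 5.
Augment S→B→C→T: bottleneck 2, flow now 7.
No augmenting path remains; maximum flow = 7.
In the residual graph, reachable from S: {S, A}.
Min-cut edges: S→B (2), A→C (5); capacity 2 + 5 = 7.
This cut is saturated, so no flow can exceed 7.

7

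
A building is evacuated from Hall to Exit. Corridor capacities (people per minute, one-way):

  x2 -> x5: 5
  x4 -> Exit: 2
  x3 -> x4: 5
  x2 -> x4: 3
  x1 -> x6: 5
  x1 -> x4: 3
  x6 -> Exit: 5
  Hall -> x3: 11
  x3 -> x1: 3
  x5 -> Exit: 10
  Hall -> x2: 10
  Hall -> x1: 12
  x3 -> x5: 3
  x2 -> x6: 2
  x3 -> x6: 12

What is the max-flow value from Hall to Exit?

Augment Hall→x1→x4→Exit: bottleneck 2, flow now 2.
Augment Hall→x1→x6→Exit: bottleneck 5, flow now 7.
Augment Hall→x2→x5→Exit: bottleneck 5, flow now 12.
Augment Hall→x3→x5→Exit: bottleneck 3, flow now 15.
No augmenting path remains; maximum flow = 15.
In the residual graph, reachable from Hall: {Hall, x1, x2, x3, x4, x6}.
Min-cut edges: x2→x5 (5), x3→x5 (3), x4→Exit (2), x6→Exit (5); capacity 5 + 3 + 2 + 5 = 15.
This cut is saturated, so no flow can exceed 15.

15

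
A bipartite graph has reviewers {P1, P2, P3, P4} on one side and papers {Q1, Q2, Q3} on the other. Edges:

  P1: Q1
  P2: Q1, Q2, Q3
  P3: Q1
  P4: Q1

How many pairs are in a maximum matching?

Unit-capacity flow: source→left, listed edges, right→sink; max matching = max flow.
Augmenting path P1→Q1 (+1); matched 1.
Augmenting path P2→Q2 (+1); matched 2.
No augmenting path remains; maximum matching = 2.
König certificate: {P2, Q1} is a vertex cover of size 2 (every listed pair touches it), so no matching can be larger.

2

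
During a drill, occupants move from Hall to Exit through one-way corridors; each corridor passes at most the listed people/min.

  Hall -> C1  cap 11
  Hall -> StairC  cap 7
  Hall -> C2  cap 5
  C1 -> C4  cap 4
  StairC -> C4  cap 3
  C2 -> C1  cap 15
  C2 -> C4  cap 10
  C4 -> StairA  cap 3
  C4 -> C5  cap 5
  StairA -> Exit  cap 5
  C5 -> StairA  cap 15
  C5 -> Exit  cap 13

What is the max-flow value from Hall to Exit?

Augment Hall→C1→C4→StairA→Exit: bottleneck 3, flow now 3.
Augment Hall→C1→C4→C5→Exit: bottleneck 1, flow now 4.
Augment Hall→StairC→C4→C5→Exit: bottleneck 3, flow now 7.
Augment Hall→C2→C4→C5→Exit: bottleneck 1, flow now 8.
No augmenting path remains; maximum flow = 8.
In the residual graph, reachable from Hall: {Hall, C1, StairC, C2, C4}.
Min-cut edges: C4→StairA (3), C4→C5 (5); capacity 3 + 5 = 8.
This cut is saturated, so no flow can exceed 8.

8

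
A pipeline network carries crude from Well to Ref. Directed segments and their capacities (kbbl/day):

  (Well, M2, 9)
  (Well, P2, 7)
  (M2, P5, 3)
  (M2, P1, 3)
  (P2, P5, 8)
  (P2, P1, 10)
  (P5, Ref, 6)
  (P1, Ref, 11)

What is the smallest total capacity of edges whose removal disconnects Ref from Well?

Augment Well→M2→P5→Ref: bottleneck 3, flow now 3.
Augment Well→M2→P1→Ref: bottleneck 3, flow now 6.
Augment Well→P2→P5→Ref: bottleneck 3, flow now 9.
Augment Well→P2→P1→Ref: bottleneck 4, flow now 13.
No augmenting path remains; maximum flow = 13.
By max-flow min-cut, the minimum cut capacity equals the max flow.
In the residual graph, reachable from Well: {Well, M2}.
Min-cut edges: Well→P2 (7), M2→P5 (3), M2→P1 (3); capacity 7 + 3 + 3 = 13.

13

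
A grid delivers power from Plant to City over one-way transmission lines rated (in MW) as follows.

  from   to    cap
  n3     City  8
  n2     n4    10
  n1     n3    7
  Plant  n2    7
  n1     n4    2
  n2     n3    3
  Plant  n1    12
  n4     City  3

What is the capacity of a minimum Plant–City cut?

11

Augment Plant→n1→n3→City: bottleneck 7, flow now 7.
Augment Plant→n1→n4→City: bottleneck 2, flow now 9.
Augment Plant→n2→n3→City: bottleneck 1, flow now 10.
Augment Plant→n2→n4→City: bottleneck 1, flow now 11.
No augmenting path remains; maximum flow = 11.
By max-flow min-cut, the minimum cut capacity equals the max flow.
In the residual graph, reachable from Plant: {Plant, n1, n2, n3, n4}.
Min-cut edges: n3→City (8), n4→City (3); capacity 8 + 3 = 11.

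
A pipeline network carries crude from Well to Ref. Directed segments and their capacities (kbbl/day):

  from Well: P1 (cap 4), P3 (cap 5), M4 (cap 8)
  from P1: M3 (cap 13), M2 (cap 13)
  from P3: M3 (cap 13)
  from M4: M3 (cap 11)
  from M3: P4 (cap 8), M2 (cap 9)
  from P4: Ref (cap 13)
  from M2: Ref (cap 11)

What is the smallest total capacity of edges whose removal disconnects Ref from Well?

17

Augment Well→P1→M2→Ref: bottleneck 4, flow now 4.
Augment Well→P3→M3→P4→Ref: bottleneck 5, flow now 9.
Augment Well→M4→M3→P4→Ref: bottleneck 3, flow now 12.
Augment Well→M4→M3→M2→Ref: bottleneck 5, flow now 17.
No augmenting path remains; maximum flow = 17.
By max-flow min-cut, the minimum cut capacity equals the max flow.
In the residual graph, reachable from Well: {Well}.
Min-cut edges: Well→P1 (4), Well→P3 (5), Well→M4 (8); capacity 4 + 5 + 8 = 17.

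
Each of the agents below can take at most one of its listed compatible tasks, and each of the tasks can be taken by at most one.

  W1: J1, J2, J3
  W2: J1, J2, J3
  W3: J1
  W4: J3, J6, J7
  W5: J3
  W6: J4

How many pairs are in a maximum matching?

5

Unit-capacity flow: source→left, listed edges, right→sink; max matching = max flow.
Augmenting path W1→J1 (+1); matched 1.
Augmenting path W2→J2 (+1); matched 2.
Augmenting path W4→J3 (+1); matched 3.
Augmenting path W6→J4 (+1); matched 4.
Augmenting path W5→J3→W4→J6 (+1); matched 5.
No augmenting path remains; maximum matching = 5.
König certificate: {W4, W6, J1, J2, J3} is a vertex cover of size 5 (every listed pair touches it), so no matching can be larger.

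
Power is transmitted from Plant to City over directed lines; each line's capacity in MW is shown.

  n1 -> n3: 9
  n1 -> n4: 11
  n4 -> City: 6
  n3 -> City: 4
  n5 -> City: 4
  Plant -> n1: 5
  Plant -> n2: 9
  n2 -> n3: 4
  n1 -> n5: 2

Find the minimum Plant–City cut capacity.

9

Augment Plant→n1→n3→City: bottleneck 4, flow now 4.
Augment Plant→n1→n4→City: bottleneck 1, flow now 5.
Augment Plant→n2→n3→n1→n4→City: bottleneck 4, flow now 9. (uses reverse residual edge)
No augmenting path remains; maximum flow = 9.
By max-flow min-cut, the minimum cut capacity equals the max flow.
In the residual graph, reachable from Plant: {Plant, n2}.
Min-cut edges: Plant→n1 (5), n2→n3 (4); capacity 5 + 4 = 9.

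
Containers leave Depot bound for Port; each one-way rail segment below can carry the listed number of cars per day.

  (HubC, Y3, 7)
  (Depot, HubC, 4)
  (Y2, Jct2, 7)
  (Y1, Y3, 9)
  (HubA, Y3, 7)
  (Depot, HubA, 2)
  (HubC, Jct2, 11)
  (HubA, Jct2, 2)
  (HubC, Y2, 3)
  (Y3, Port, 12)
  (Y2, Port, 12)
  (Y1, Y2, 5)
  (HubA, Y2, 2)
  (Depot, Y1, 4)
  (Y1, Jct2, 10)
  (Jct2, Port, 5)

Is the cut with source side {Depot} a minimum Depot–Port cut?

Given cut capacity: 4 + 4 + 2 = 10.
Augment Depot→HubC→Jct2→Port: bottleneck 4, flow now 4.
Augment Depot→Y1→Jct2→Port: bottleneck 1, flow now 5.
Augment Depot→Y1→Y3→Port: bottleneck 3, flow now 8.
Augment Depot→HubA→Y3→Port: bottleneck 2, flow now 10.
No augmenting path remains; maximum flow = 10.
Cut capacity 10 equals the max flow, so it is a minimum cut.

Yes — it is a minimum cut (capacity 10).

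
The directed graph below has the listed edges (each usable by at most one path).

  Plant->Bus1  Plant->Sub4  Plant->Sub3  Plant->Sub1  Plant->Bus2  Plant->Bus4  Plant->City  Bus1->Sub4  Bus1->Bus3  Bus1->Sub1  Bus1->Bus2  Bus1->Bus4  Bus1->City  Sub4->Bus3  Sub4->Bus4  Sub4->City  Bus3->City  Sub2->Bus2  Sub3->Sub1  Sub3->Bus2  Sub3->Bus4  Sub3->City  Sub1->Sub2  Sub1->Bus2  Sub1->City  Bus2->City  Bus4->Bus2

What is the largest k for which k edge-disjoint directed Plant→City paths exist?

Assign every edge capacity 1; by Menger, the answer equals the max flow.
Path Plant→City (+1); total 1.
Path Plant→Bus1→City (+1); total 2.
Path Plant→Sub4→City (+1); total 3.
Path Plant→Sub3→City (+1); total 4.
Path Plant→Sub1→City (+1); total 5.
Path Plant→Bus2→City (+1); total 6.
No residual Plant→City path; max flow = 6.
Certifying cut of size 6: {Bus2→City, Plant→Bus1, Plant→City, Plant→Sub1, Plant→Sub3, Plant→Sub4}.

6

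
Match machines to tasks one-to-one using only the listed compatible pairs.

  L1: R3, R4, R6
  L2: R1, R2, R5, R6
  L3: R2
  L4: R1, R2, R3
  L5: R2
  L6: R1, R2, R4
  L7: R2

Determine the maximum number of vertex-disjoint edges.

Unit-capacity flow: source→left, listed edges, right→sink; max matching = max flow.
Augmenting path L1→R3 (+1); matched 1.
Augmenting path L2→R1 (+1); matched 2.
Augmenting path L3→R2 (+1); matched 3.
Augmenting path L6→R4 (+1); matched 4.
Augmenting path L4→R1→L2→R5 (+1); matched 5.
No augmenting path remains; maximum matching = 5.
König certificate: {L1, L2, L4, L6, R2} is a vertex cover of size 5 (every listed pair touches it), so no matching can be larger.

5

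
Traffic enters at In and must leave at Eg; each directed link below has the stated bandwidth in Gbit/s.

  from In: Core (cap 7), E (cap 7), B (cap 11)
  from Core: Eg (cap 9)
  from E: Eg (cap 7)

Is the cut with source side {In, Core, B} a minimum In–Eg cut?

Given cut capacity: 7 + 9 = 16.
Augment In→Core→Eg: bottleneck 7, flow now 7.
Augment In→E→Eg: bottleneck 7, flow now 14.
No augmenting path remains; maximum flow = 14.
In the residual graph, reachable from In: {In, B}.
Min-cut edges: In→Core (7), In→E (7); capacity 7 + 7 = 14.
Cut capacity 16 exceeds the max flow 14, so it is not minimum.

No — its capacity is 16, but the minimum cut has capacity 14.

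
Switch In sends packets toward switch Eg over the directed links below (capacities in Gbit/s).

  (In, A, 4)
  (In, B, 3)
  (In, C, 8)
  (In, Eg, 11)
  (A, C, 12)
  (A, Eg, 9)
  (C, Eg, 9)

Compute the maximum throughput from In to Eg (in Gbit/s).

23

Augment In→Eg: bottleneck 11, flow now 11.
Augment In→A→Eg: bottleneck 4, flow now 15.
Augment In→C→Eg: bottleneck 8, flow now 23.
No augmenting path remains; maximum flow = 23.
In the residual graph, reachable from In: {In, B}.
Min-cut edges: In→A (4), In→C (8), In→Eg (11); capacity 4 + 8 + 11 = 23.
This cut is saturated, so no flow can exceed 23.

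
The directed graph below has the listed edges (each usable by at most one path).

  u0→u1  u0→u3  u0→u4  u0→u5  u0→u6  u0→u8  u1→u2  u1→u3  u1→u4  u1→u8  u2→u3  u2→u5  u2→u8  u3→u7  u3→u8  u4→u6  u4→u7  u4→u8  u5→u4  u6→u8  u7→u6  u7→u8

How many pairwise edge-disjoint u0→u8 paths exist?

6

Assign every edge capacity 1; by Menger, the answer equals the max flow.
Path u0→u8 (+1); total 1.
Path u0→u1→u8 (+1); total 2.
Path u0→u3→u8 (+1); total 3.
Path u0→u4→u8 (+1); total 4.
Path u0→u6→u8 (+1); total 5.
Path u0→u5→u4→u7→u8 (+1); total 6.
No residual u0→u8 path; max flow = 6.
Certifying cut of size 6: {u0→u1, u0→u3, u0→u4, u0→u5, u0→u6, u0→u8}.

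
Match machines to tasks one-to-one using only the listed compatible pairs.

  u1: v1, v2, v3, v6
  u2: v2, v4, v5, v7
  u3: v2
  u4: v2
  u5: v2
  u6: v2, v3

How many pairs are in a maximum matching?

4

Unit-capacity flow: source→left, listed edges, right→sink; max matching = max flow.
Augmenting path u1→v1 (+1); matched 1.
Augmenting path u2→v2 (+1); matched 2.
Augmenting path u6→v3 (+1); matched 3.
Augmenting path u3→v2→u2→v4 (+1); matched 4.
No augmenting path remains; maximum matching = 4.
König certificate: {u1, u2, u6, v2} is a vertex cover of size 4 (every listed pair touches it), so no matching can be larger.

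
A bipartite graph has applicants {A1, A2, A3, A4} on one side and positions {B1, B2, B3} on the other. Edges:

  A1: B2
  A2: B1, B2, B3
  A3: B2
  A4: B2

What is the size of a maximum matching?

Unit-capacity flow: source→left, listed edges, right→sink; max matching = max flow.
Augmenting path A1→B2 (+1); matched 1.
Augmenting path A2→B1 (+1); matched 2.
No augmenting path remains; maximum matching = 2.
König certificate: {A2, B2} is a vertex cover of size 2 (every listed pair touches it), so no matching can be larger.

2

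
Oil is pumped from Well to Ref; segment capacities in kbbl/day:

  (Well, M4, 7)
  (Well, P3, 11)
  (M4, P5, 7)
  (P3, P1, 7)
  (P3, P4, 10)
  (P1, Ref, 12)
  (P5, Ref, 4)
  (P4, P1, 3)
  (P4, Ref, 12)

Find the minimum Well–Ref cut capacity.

15

Augment Well→M4→P5→Ref: bottleneck 4, flow now 4.
Augment Well→P3→P1→Ref: bottleneck 7, flow now 11.
Augment Well→P3→P4→Ref: bottleneck 4, flow now 15.
No augmenting path remains; maximum flow = 15.
By max-flow min-cut, the minimum cut capacity equals the max flow.
In the residual graph, reachable from Well: {Well, M4, P5}.
Min-cut edges: Well→P3 (11), P5→Ref (4); capacity 11 + 4 = 15.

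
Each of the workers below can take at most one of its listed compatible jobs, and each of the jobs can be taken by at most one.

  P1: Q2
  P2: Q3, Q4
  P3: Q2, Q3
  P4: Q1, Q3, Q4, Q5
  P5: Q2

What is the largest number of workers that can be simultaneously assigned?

4

Unit-capacity flow: source→left, listed edges, right→sink; max matching = max flow.
Augmenting path P1→Q2 (+1); matched 1.
Augmenting path P2→Q3 (+1); matched 2.
Augmenting path P4→Q1 (+1); matched 3.
Augmenting path P3→Q3→P2→Q4 (+1); matched 4.
No augmenting path remains; maximum matching = 4.
König certificate: {P2, P3, P4, Q2} is a vertex cover of size 4 (every listed pair touches it), so no matching can be larger.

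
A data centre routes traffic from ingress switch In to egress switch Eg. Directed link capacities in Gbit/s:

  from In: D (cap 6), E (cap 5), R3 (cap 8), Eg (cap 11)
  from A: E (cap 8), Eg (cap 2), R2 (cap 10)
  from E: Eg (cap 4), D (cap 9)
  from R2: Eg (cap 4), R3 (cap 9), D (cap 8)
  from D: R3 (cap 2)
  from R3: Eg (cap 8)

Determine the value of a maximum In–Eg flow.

23

Augment In→Eg: bottleneck 11, flow now 11.
Augment In→E→Eg: bottleneck 4, flow now 15.
Augment In→R3→Eg: bottleneck 8, flow now 23.
No augmenting path remains; maximum flow = 23.
In the residual graph, reachable from In: {In, E, D, R3}.
Min-cut edges: In→Eg (11), E→Eg (4), R3→Eg (8); capacity 11 + 4 + 8 = 23.
This cut is saturated, so no flow can exceed 23.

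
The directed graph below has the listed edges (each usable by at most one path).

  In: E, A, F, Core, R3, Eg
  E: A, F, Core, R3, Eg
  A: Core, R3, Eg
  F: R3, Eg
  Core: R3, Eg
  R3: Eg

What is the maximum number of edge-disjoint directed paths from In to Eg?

Assign every edge capacity 1; by Menger, the answer equals the max flow.
Path In→Eg (+1); total 1.
Path In→E→Eg (+1); total 2.
Path In→A→Eg (+1); total 3.
Path In→F→Eg (+1); total 4.
Path In→Core→Eg (+1); total 5.
Path In→R3→Eg (+1); total 6.
No residual In→Eg path; max flow = 6.
Certifying cut of size 6: {In→A, In→Core, In→E, In→Eg, In→F, In→R3}.

6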